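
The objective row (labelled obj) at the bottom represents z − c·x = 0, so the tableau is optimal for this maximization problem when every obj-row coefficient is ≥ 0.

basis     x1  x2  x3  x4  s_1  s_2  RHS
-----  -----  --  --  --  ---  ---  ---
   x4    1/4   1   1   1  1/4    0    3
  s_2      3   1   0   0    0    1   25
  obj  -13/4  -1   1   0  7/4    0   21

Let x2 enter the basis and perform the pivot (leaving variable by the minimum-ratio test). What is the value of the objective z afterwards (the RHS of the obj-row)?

Ratio test on column x2 — row 1: 3/1 = 3; row 2: 25/1 = 25. Minimum is 3 at row 1 (x4 leaves); pivot element 1.
Pivot on row 1; the obj-row RHS becomes 21 − (-1)·3 = 24.

24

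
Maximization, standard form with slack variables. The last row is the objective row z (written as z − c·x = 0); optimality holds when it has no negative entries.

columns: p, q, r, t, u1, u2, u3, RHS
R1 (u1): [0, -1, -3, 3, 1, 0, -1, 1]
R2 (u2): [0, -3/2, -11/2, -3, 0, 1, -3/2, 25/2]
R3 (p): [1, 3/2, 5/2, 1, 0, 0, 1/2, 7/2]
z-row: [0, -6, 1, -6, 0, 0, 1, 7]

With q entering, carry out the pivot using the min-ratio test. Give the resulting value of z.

21

Ratio test on column q — row 1: entry -1 ≤ 0; row 2: entry -3/2 ≤ 0; row 3: (7/2)/(3/2) = 7/3. Minimum is 7/3 at row 3 (p leaves); pivot element 3/2.
Pivot on row 3; the z-row RHS becomes 7 − (-6)·(7/3) = 21.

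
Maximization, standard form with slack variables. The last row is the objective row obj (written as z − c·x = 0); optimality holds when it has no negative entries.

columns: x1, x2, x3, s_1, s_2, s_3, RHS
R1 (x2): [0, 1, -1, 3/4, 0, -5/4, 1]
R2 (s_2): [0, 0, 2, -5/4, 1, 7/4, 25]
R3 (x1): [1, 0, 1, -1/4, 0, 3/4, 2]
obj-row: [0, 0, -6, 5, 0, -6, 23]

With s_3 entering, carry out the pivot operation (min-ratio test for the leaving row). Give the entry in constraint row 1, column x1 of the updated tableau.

Ratio test on column s_3 — row 1: entry -5/4 ≤ 0; row 2: 25/(7/4) = 100/7; row 3: 2/(3/4) = 8/3. Minimum is 8/3 at row 3 (x1 leaves); pivot element 3/4.
Divide row 3 by 3/4; eliminate column s_3 from the other rows.
Row 1 update in column x1: 0 − (-5/4)·(4/3) = 5/3.

5/3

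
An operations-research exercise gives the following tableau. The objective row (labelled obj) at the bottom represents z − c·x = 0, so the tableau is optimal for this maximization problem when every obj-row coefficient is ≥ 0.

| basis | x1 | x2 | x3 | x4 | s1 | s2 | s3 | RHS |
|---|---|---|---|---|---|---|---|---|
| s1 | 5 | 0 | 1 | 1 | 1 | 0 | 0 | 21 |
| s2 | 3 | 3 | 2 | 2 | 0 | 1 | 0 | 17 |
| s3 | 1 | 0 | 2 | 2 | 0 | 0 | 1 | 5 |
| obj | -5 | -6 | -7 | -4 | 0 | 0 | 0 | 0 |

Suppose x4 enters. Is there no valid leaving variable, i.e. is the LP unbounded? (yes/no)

no

Column x4 has positive entries in row(s) 1, 2, 3, so the ratio test bounds it — not unbounded.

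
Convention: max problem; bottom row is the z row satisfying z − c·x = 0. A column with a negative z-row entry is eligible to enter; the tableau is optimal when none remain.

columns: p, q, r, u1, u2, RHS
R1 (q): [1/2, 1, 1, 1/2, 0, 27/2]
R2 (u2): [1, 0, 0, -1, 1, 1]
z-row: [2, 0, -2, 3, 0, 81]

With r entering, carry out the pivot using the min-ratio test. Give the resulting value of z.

Ratio test on column r — row 1: (27/2)/1 = 27/2; row 2: entry 0 ≤ 0. Minimum is 27/2 at row 1 (q leaves); pivot element 1.
Pivot on row 1; the z-row RHS becomes 81 − (-2)·(27/2) = 108.

108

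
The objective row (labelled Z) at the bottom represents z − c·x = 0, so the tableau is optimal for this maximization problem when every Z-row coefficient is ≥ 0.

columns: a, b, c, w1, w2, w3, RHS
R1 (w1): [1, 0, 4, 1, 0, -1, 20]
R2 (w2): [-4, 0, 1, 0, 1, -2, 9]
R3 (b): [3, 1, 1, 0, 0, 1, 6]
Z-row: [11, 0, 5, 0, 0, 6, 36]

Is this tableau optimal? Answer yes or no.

Every Z-row coefficient is ≥ 0, so the tableau is optimal.

yes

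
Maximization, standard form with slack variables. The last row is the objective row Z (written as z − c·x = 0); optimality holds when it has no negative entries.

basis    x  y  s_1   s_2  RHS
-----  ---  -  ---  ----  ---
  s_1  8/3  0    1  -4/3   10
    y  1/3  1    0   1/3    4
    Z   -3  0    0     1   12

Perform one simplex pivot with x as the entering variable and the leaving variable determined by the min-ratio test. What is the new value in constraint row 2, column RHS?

Ratio test on column x — row 1: 10/(8/3) = 15/4; row 2: 4/(1/3) = 12. Minimum is 15/4 at row 1 (s_1 leaves); pivot element 8/3.
Divide row 1 by 8/3; eliminate column x from the other rows.
Row 2 update in column RHS: 4 − (1/3)·(15/4) = 11/4.

11/4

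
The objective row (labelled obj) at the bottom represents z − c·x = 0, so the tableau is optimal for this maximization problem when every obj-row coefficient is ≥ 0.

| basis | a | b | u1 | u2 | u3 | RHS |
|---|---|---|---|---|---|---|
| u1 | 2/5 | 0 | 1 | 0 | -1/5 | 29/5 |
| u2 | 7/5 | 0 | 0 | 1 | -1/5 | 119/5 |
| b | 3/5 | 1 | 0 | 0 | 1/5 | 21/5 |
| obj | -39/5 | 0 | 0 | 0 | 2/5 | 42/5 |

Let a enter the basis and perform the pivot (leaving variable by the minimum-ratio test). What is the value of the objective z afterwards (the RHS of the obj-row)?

63

Ratio test on column a — row 1: (29/5)/(2/5) = 29/2; row 2: (119/5)/(7/5) = 17; row 3: (21/5)/(3/5) = 7. Minimum is 7 at row 3 (b leaves); pivot element 3/5.
Pivot on row 3; the obj-row RHS becomes 42/5 − (-39/5)·7 = 63.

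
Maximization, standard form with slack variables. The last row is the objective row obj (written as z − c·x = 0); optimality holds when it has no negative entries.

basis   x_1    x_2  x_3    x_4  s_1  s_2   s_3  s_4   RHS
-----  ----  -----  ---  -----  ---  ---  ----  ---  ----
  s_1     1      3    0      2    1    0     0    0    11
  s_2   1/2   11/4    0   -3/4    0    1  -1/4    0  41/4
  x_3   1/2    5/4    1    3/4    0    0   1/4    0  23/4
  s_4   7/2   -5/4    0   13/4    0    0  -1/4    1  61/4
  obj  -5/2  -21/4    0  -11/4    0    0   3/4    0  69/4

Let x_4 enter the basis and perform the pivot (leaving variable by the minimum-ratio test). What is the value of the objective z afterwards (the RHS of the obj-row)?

392/13

Ratio test on column x_4 — row 1: 11/2 = 11/2; row 2: entry -3/4 ≤ 0; row 3: (23/4)/(3/4) = 23/3; row 4: (61/4)/(13/4) = 61/13. Minimum is 61/13 at row 4 (s_4 leaves); pivot element 13/4.
Pivot on row 4; the obj-row RHS becomes 69/4 − (-11/4)·(61/13) = 392/13.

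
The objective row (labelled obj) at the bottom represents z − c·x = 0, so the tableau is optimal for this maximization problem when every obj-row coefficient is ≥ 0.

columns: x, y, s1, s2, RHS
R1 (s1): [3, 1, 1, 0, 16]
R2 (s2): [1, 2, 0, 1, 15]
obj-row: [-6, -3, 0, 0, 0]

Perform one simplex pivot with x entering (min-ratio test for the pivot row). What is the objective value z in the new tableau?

Ratio test on column x — row 1: 16/3 = 16/3; row 2: 15/1 = 15. Minimum is 16/3 at row 1 (s1 leaves); pivot element 3.
Pivot on row 1; the obj-row RHS becomes 0 − (-6)·(16/3) = 32.

32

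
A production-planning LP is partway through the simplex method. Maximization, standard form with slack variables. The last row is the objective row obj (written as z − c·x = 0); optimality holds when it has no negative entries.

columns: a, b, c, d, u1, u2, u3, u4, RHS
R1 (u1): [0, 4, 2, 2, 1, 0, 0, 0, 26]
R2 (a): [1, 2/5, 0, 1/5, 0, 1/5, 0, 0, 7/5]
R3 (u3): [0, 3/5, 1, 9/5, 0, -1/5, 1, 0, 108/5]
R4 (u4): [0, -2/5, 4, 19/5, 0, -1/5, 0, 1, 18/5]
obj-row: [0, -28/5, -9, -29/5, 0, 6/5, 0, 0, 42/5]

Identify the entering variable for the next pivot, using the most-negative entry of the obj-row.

Negative obj-row entries: b: -28/5, c: -9, d: -29/5.
The most negative is -9 in column c, so c enters.

c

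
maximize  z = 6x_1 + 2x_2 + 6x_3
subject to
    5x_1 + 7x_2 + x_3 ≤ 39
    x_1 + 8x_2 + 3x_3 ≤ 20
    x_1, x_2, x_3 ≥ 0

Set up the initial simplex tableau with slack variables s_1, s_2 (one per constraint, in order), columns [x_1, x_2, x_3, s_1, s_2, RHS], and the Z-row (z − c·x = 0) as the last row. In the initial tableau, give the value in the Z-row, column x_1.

-6

The Z-row carries the negated objective coefficients: the x_1 entry is -6.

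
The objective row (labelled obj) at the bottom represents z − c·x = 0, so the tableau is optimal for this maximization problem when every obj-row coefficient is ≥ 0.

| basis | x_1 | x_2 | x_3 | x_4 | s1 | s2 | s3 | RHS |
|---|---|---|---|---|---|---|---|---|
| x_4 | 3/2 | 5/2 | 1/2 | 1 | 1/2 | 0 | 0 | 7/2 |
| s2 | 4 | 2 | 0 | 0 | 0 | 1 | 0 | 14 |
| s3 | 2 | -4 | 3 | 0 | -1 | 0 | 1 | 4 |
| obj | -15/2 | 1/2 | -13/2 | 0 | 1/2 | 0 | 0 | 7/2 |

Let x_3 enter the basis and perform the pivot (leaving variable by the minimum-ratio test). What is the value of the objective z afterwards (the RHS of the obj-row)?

Ratio test on column x_3 — row 1: (7/2)/(1/2) = 7; row 2: entry 0 ≤ 0; row 3: 4/3 = 4/3. Minimum is 4/3 at row 3 (s3 leaves); pivot element 3.
Pivot on row 3; the obj-row RHS becomes 7/2 − (-13/2)·(4/3) = 73/6.

73/6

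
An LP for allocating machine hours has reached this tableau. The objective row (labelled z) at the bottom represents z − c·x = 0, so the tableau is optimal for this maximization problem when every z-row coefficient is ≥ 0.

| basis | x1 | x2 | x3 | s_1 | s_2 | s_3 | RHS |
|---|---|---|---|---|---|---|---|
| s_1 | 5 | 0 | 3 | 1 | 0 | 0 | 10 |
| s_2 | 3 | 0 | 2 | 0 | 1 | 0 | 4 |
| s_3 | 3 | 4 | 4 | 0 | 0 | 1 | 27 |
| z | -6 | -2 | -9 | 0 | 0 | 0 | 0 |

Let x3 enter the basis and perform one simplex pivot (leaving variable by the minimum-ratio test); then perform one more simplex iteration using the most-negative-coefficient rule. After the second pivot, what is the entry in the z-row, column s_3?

1/2

Ratio test on column x3 — row 1: 10/3 = 10/3; row 2: 4/2 = 2; row 3: 27/4 = 27/4. Minimum is 2 at row 2 (s_2 leaves); pivot element 2.
Divide row 2 by 2; eliminate column x3 from the other rows.
Second iteration: most negative z-row entry is -2 in column x2, so x2 enters.
Ratio test on column x2 — row 1: entry 0 ≤ 0; row 2: entry 0 ≤ 0; row 3: 19/4 = 19/4. Minimum is 19/4 at row 3 (s_3 leaves); pivot element 4.
Divide row 3 by 4; eliminate column x2 from the other rows.
After both pivots, the entry at the z-row, column s_3 is 1/2.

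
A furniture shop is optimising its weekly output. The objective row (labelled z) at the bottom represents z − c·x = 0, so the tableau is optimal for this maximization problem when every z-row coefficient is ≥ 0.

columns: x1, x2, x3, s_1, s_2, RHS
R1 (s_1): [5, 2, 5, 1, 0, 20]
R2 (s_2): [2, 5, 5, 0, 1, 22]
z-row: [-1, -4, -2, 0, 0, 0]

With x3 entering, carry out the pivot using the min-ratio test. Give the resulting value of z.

Ratio test on column x3 — row 1: 20/5 = 4; row 2: 22/5 = 22/5. Minimum is 4 at row 1 (s_1 leaves); pivot element 5.
Pivot on row 1; the z-row RHS becomes 0 − (-2)·4 = 8.

8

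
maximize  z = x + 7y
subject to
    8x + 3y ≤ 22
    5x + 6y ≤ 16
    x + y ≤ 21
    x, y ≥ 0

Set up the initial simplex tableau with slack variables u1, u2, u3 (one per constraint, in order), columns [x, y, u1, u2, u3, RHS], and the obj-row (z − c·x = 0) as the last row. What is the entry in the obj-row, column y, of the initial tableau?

The obj-row carries the negated objective coefficients: the y entry is -7.

-7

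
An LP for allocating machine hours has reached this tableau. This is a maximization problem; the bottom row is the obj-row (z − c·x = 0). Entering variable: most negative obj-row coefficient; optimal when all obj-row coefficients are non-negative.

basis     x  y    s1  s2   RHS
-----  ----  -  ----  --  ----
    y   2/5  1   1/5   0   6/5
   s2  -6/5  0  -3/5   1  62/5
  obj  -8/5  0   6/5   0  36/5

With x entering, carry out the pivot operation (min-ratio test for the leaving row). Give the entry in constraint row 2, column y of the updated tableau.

Ratio test on column x — row 1: (6/5)/(2/5) = 3; row 2: entry -6/5 ≤ 0. Minimum is 3 at row 1 (y leaves); pivot element 2/5.
Divide row 1 by 2/5; eliminate column x from the other rows.
Row 2 update in column y: 0 − (-6/5)·(5/2) = 3.

3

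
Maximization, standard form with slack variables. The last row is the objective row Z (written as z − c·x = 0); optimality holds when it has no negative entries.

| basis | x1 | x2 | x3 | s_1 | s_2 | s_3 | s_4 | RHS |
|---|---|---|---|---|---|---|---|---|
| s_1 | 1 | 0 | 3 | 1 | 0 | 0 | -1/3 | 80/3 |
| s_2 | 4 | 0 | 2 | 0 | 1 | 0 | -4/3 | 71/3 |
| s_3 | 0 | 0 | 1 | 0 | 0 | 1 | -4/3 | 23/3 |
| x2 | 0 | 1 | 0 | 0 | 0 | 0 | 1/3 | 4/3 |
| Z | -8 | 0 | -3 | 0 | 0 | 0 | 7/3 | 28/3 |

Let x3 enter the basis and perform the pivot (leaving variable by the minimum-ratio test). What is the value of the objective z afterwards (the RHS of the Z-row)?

97/3

Ratio test on column x3 — row 1: (80/3)/3 = 80/9; row 2: (71/3)/2 = 71/6; row 3: (23/3)/1 = 23/3; row 4: entry 0 ≤ 0. Minimum is 23/3 at row 3 (s_3 leaves); pivot element 1.
Pivot on row 3; the Z-row RHS becomes 28/3 − (-3)·(23/3) = 97/3.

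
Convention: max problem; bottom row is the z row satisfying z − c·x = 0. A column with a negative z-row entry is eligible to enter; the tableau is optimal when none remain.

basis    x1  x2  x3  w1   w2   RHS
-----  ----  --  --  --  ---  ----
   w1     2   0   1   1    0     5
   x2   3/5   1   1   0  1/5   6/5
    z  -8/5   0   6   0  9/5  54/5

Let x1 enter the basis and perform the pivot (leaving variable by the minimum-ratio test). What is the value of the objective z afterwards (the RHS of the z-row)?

Ratio test on column x1 — row 1: 5/2 = 5/2; row 2: (6/5)/(3/5) = 2. Minimum is 2 at row 2 (x2 leaves); pivot element 3/5.
Pivot on row 2; the z-row RHS becomes 54/5 − (-8/5)·2 = 14.

14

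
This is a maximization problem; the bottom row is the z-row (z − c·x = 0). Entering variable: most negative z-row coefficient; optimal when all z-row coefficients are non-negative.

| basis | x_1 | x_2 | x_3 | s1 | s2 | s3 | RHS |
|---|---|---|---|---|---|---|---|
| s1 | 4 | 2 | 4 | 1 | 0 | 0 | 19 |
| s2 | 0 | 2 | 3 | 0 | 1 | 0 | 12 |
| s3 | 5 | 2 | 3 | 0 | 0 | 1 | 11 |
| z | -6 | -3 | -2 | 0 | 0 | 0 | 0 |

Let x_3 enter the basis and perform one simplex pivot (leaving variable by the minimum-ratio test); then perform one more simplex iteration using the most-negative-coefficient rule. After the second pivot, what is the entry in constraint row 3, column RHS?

Ratio test on column x_3 — row 1: 19/4 = 19/4; row 2: 12/3 = 4; row 3: 11/3 = 11/3. Minimum is 11/3 at row 3 (s3 leaves); pivot element 3.
Divide row 3 by 3; eliminate column x_3 from the other rows.
Second iteration: most negative z-row entry is -8/3 in column x_1, so x_1 enters.
Ratio test on column x_1 — row 1: entry -8/3 ≤ 0; row 2: entry -5 ≤ 0; row 3: (11/3)/(5/3) = 11/5. Minimum is 11/5 at row 3 (x_3 leaves); pivot element 5/3.
Divide row 3 by 5/3; eliminate column x_1 from the other rows.
After both pivots, the entry at constraint row 3, column RHS is 11/5.

11/5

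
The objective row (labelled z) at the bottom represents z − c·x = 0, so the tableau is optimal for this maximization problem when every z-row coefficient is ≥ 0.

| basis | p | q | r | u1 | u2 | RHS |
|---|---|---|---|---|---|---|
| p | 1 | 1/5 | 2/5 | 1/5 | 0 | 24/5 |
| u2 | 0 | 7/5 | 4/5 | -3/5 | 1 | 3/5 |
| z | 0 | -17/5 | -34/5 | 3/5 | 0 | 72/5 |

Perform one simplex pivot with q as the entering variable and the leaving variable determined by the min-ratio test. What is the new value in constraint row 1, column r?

2/7

Ratio test on column q — row 1: (24/5)/(1/5) = 24; row 2: (3/5)/(7/5) = 3/7. Minimum is 3/7 at row 2 (u2 leaves); pivot element 7/5.
Divide row 2 by 7/5; eliminate column q from the other rows.
Row 1 update in column r: 2/5 − (1/5)·(4/7) = 2/7.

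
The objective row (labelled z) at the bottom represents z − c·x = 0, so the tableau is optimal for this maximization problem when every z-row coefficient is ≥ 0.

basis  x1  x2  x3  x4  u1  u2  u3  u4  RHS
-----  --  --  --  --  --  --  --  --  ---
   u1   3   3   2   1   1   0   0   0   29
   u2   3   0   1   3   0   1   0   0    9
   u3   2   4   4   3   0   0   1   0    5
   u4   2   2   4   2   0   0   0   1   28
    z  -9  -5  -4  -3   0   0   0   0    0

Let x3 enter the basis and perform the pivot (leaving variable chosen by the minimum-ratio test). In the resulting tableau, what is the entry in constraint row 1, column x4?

Ratio test on column x3 — row 1: 29/2 = 29/2; row 2: 9/1 = 9; row 3: 5/4 = 5/4; row 4: 28/4 = 7. Minimum is 5/4 at row 3 (u3 leaves); pivot element 4.
Divide row 3 by 4; eliminate column x3 from the other rows.
Row 1 update in column x4: 1 − 2·(3/4) = -1/2.

-1/2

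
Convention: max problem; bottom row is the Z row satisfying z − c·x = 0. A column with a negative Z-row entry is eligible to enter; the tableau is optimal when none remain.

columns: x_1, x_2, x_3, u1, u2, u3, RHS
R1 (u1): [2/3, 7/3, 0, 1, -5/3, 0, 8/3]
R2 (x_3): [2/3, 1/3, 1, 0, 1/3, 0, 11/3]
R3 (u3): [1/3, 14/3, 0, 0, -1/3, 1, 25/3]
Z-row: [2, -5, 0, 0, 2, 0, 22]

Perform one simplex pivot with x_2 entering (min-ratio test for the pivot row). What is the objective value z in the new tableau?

Ratio test on column x_2 — row 1: (8/3)/(7/3) = 8/7; row 2: (11/3)/(1/3) = 11; row 3: (25/3)/(14/3) = 25/14. Minimum is 8/7 at row 1 (u1 leaves); pivot element 7/3.
Pivot on row 1; the Z-row RHS becomes 22 − (-5)·(8/7) = 194/7.

194/7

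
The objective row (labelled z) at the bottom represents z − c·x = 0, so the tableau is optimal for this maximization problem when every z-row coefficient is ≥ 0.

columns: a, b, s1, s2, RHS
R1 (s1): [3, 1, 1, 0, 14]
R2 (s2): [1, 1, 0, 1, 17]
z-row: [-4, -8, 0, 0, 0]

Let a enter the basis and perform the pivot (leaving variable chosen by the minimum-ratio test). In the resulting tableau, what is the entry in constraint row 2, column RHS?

37/3

Ratio test on column a — row 1: 14/3 = 14/3; row 2: 17/1 = 17. Minimum is 14/3 at row 1 (s1 leaves); pivot element 3.
Divide row 1 by 3; eliminate column a from the other rows.
Row 2 update in column RHS: 17 − 1·(14/3) = 37/3.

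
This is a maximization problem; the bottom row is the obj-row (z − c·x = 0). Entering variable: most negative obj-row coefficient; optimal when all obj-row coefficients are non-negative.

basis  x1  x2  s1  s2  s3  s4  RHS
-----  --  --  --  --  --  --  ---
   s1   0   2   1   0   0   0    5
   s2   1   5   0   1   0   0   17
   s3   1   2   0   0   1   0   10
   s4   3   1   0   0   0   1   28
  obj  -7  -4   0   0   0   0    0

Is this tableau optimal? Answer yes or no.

The obj-row has a negative entry -7 in column x1, so it is not optimal.

no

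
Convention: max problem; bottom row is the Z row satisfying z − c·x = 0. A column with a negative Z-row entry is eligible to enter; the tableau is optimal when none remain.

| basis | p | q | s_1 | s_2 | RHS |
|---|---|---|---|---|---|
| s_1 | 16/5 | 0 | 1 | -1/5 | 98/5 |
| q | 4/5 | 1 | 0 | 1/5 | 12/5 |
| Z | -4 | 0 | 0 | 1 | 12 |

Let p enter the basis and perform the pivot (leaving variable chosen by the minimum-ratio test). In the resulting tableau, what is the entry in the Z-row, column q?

5

Ratio test on column p — row 1: (98/5)/(16/5) = 49/8; row 2: (12/5)/(4/5) = 3. Minimum is 3 at row 2 (q leaves); pivot element 4/5.
Divide row 2 by 4/5; eliminate column p from the other rows.
Z-row update in column q: 0 − (-4)·(5/4) = 5.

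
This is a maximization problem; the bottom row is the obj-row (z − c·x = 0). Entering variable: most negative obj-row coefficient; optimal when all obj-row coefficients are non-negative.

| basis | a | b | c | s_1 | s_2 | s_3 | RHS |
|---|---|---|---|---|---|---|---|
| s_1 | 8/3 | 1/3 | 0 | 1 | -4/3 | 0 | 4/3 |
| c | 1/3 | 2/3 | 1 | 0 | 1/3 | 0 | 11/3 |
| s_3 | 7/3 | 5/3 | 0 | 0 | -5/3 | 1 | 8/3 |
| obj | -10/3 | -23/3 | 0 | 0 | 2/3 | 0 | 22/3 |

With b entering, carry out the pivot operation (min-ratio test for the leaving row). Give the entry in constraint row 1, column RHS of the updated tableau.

4/5

Ratio test on column b — row 1: (4/3)/(1/3) = 4; row 2: (11/3)/(2/3) = 11/2; row 3: (8/3)/(5/3) = 8/5. Minimum is 8/5 at row 3 (s_3 leaves); pivot element 5/3.
Divide row 3 by 5/3; eliminate column b from the other rows.
Row 1 update in column RHS: 4/3 − (1/3)·(8/5) = 4/5.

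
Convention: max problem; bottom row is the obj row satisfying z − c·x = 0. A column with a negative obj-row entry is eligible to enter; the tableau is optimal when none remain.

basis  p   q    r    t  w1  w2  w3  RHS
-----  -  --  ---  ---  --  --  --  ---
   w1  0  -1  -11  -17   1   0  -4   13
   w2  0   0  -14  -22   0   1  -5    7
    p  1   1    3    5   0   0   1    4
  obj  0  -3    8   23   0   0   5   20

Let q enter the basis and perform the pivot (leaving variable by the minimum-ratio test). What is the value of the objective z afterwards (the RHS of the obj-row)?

32

Ratio test on column q — row 1: entry -1 ≤ 0; row 2: entry 0 ≤ 0; row 3: 4/1 = 4. Minimum is 4 at row 3 (p leaves); pivot element 1.
Pivot on row 3; the obj-row RHS becomes 20 − (-3)·4 = 32.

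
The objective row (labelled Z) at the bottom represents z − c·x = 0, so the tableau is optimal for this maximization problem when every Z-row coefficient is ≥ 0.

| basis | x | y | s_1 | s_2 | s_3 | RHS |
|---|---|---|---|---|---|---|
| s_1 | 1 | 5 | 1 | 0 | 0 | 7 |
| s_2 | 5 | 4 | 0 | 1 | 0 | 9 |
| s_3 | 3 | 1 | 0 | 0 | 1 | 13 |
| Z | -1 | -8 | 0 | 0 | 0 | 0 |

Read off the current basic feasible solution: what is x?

0

x is not in the basis, so in the current basic feasible solution x = 0.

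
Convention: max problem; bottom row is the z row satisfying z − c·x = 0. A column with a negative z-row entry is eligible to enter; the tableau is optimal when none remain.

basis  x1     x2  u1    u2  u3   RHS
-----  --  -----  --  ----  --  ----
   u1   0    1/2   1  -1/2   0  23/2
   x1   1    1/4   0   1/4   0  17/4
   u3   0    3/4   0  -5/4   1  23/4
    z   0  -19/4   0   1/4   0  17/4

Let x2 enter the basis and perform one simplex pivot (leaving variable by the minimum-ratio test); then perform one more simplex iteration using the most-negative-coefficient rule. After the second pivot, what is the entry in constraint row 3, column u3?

1/2

Ratio test on column x2 — row 1: (23/2)/(1/2) = 23; row 2: (17/4)/(1/4) = 17; row 3: (23/4)/(3/4) = 23/3. Minimum is 23/3 at row 3 (u3 leaves); pivot element 3/4.
Divide row 3 by 3/4; eliminate column x2 from the other rows.
Second iteration: most negative z-row entry is -23/3 in column u2, so u2 enters.
Ratio test on column u2 — row 1: (23/3)/(1/3) = 23; row 2: (7/3)/(2/3) = 7/2; row 3: entry -5/3 ≤ 0. Minimum is 7/2 at row 2 (x1 leaves); pivot element 2/3.
Divide row 2 by 2/3; eliminate column u2 from the other rows.
After both pivots, the entry at constraint row 3, column u3 is 1/2.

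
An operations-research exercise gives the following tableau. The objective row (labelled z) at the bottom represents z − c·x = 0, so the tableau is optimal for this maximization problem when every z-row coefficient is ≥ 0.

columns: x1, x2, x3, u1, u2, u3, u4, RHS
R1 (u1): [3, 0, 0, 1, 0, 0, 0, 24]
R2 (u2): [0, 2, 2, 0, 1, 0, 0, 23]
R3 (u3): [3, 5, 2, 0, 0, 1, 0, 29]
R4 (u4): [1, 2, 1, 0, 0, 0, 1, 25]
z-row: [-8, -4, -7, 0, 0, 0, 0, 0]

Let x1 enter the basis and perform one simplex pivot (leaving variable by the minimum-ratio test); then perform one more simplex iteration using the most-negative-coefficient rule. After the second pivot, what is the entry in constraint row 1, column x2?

0

Ratio test on column x1 — row 1: 24/3 = 8; row 2: entry 0 ≤ 0; row 3: 29/3 = 29/3; row 4: 25/1 = 25. Minimum is 8 at row 1 (u1 leaves); pivot element 3.
Divide row 1 by 3; eliminate column x1 from the other rows.
Second iteration: most negative z-row entry is -7 in column x3, so x3 enters.
Ratio test on column x3 — row 1: entry 0 ≤ 0; row 2: 23/2 = 23/2; row 3: 5/2 = 5/2; row 4: 17/1 = 17. Minimum is 5/2 at row 3 (u3 leaves); pivot element 2.
Divide row 3 by 2; eliminate column x3 from the other rows.
After both pivots, the entry at constraint row 1, column x2 is 0.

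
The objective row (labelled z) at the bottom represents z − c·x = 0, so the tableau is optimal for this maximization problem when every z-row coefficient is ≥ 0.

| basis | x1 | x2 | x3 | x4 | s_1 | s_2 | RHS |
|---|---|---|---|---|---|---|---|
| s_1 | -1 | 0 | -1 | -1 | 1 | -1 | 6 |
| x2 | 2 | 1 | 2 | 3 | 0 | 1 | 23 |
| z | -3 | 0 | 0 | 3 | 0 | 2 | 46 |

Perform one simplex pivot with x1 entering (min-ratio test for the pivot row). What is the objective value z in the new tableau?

161/2

Ratio test on column x1 — row 1: entry -1 ≤ 0; row 2: 23/2 = 23/2. Minimum is 23/2 at row 2 (x2 leaves); pivot element 2.
Pivot on row 2; the z-row RHS becomes 46 − (-3)·(23/2) = 161/2.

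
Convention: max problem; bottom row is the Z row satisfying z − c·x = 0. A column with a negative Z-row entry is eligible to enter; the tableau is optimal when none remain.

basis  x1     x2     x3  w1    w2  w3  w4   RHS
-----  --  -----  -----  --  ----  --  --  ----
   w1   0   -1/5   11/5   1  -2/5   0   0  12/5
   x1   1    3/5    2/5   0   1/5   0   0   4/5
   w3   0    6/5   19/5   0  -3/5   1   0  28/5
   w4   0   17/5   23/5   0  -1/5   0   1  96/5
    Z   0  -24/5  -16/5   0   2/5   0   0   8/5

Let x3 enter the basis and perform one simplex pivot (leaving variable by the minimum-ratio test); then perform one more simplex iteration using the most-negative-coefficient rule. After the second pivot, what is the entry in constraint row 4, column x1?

-6

Ratio test on column x3 — row 1: (12/5)/(11/5) = 12/11; row 2: (4/5)/(2/5) = 2; row 3: (28/5)/(19/5) = 28/19; row 4: (96/5)/(23/5) = 96/23. Minimum is 12/11 at row 1 (w1 leaves); pivot element 11/5.
Divide row 1 by 11/5; eliminate column x3 from the other rows.
Second iteration: most negative Z-row entry is -56/11 in column x2, so x2 enters.
Ratio test on column x2 — row 1: entry -1/11 ≤ 0; row 2: (4/11)/(7/11) = 4/7; row 3: (16/11)/(17/11) = 16/17; row 4: (156/11)/(42/11) = 26/7. Minimum is 4/7 at row 2 (x1 leaves); pivot element 7/11.
Divide row 2 by 7/11; eliminate column x2 from the other rows.
After both pivots, the entry at constraint row 4, column x1 is -6.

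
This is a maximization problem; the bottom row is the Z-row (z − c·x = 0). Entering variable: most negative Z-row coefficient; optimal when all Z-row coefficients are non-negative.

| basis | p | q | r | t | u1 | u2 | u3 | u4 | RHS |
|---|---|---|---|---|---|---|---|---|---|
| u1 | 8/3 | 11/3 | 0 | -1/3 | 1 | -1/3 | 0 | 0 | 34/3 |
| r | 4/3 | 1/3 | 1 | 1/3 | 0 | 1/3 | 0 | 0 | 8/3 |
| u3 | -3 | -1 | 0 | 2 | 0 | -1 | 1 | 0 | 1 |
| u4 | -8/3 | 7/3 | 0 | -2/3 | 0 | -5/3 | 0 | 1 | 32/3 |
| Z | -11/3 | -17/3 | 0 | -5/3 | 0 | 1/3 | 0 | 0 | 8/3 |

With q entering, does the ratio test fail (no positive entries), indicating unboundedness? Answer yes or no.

no

Column q has positive entries in row(s) 1, 2, 4, so the ratio test bounds it — not unbounded.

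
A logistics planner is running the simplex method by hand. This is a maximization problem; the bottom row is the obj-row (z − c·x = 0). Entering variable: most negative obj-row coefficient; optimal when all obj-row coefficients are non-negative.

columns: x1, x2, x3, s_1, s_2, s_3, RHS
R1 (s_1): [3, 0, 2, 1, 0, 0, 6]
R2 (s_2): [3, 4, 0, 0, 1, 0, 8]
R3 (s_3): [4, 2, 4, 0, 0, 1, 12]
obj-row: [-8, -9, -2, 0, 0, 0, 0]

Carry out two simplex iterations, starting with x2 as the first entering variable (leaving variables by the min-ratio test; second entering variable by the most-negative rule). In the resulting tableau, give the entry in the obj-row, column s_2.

Ratio test on column x2 — row 1: entry 0 ≤ 0; row 2: 8/4 = 2; row 3: 12/2 = 6. Minimum is 2 at row 2 (s_2 leaves); pivot element 4.
Divide row 2 by 4; eliminate column x2 from the other rows.
Second iteration: most negative obj-row entry is -2 in column x3, so x3 enters.
Ratio test on column x3 — row 1: 6/2 = 3; row 2: entry 0 ≤ 0; row 3: 8/4 = 2. Minimum is 2 at row 3 (s_3 leaves); pivot element 4.
Divide row 3 by 4; eliminate column x3 from the other rows.
After both pivots, the entry at the obj-row, column s_2 is 2.

2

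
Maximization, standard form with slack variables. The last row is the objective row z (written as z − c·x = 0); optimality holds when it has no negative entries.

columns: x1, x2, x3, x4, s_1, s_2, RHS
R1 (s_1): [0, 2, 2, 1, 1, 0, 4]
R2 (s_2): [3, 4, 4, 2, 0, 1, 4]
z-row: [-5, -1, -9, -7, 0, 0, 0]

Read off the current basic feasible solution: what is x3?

x3 is not in the basis, so in the current basic feasible solution x3 = 0.

0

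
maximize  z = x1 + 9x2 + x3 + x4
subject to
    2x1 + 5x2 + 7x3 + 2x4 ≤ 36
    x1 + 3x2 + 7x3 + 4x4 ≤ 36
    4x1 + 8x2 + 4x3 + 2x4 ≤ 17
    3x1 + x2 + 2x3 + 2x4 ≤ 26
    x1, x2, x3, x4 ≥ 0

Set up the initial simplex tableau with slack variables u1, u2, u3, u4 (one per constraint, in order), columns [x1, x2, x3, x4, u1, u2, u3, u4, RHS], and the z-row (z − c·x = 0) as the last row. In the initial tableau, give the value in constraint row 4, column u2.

Slack u2 belongs to constraint 2; its column is the unit vector e_2, so the entry in row 4 is 0.

0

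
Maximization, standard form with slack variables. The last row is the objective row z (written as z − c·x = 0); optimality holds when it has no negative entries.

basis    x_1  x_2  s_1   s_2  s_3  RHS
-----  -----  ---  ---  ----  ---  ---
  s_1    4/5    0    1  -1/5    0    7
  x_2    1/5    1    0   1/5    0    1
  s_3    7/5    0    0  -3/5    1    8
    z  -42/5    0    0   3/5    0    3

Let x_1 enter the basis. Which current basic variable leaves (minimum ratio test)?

Column x_1 entries and ratios — s_1: 7/(4/5) = 35/4; x_2: 1/(1/5) = 5; s_3: 8/(7/5) = 40/7.
Smallest ratio is 5 in the row of x_2, so x_2 leaves.

x_2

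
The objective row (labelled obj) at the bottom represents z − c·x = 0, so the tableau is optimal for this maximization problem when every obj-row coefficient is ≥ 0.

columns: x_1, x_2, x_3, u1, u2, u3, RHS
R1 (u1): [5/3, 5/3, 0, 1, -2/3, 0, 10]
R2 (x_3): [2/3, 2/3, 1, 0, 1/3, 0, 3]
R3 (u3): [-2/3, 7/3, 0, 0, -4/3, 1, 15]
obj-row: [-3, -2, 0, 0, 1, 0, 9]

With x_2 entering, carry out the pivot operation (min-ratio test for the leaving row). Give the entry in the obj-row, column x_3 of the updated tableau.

Ratio test on column x_2 — row 1: 10/(5/3) = 6; row 2: 3/(2/3) = 9/2; row 3: 15/(7/3) = 45/7. Minimum is 9/2 at row 2 (x_3 leaves); pivot element 2/3.
Divide row 2 by 2/3; eliminate column x_2 from the other rows.
obj-row update in column x_3: 0 − (-2)·(3/2) = 3.

3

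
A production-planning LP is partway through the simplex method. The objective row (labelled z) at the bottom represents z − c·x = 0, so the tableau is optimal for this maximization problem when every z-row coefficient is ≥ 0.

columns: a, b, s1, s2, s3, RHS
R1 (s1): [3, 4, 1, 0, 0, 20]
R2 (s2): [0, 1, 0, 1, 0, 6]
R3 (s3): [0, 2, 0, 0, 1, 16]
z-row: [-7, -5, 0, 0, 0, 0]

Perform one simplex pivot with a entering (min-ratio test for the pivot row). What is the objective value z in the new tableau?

140/3

Ratio test on column a — row 1: 20/3 = 20/3; row 2: entry 0 ≤ 0; row 3: entry 0 ≤ 0. Minimum is 20/3 at row 1 (s1 leaves); pivot element 3.
Pivot on row 1; the z-row RHS becomes 0 − (-7)·(20/3) = 140/3.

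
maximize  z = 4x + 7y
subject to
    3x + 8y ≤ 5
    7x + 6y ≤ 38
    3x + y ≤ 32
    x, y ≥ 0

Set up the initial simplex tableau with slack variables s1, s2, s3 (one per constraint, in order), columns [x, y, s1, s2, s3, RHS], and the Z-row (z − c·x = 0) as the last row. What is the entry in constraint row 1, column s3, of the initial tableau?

Slack s3 belongs to constraint 3; its column is the unit vector e_3, so the entry in row 1 is 0.

0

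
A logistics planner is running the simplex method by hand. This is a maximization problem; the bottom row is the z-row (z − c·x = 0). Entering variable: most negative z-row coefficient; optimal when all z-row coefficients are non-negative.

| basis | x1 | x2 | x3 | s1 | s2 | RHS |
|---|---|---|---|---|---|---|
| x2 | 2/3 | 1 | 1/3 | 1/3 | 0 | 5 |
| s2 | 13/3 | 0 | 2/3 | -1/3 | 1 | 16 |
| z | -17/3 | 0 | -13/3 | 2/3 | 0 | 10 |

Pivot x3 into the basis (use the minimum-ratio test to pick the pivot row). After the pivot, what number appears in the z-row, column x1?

Ratio test on column x3 — row 1: 5/(1/3) = 15; row 2: 16/(2/3) = 24. Minimum is 15 at row 1 (x2 leaves); pivot element 1/3.
Divide row 1 by 1/3; eliminate column x3 from the other rows.
z-row update in column x1: -17/3 − (-13/3)·2 = 3.

3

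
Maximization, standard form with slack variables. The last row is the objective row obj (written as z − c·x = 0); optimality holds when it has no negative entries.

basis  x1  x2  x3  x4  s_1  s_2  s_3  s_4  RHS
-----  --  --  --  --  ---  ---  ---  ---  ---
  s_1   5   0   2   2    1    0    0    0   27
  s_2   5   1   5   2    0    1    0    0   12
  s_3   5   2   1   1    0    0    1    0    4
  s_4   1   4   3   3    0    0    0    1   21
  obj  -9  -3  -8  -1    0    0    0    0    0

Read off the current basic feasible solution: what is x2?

0

x2 is not in the basis, so in the current basic feasible solution x2 = 0.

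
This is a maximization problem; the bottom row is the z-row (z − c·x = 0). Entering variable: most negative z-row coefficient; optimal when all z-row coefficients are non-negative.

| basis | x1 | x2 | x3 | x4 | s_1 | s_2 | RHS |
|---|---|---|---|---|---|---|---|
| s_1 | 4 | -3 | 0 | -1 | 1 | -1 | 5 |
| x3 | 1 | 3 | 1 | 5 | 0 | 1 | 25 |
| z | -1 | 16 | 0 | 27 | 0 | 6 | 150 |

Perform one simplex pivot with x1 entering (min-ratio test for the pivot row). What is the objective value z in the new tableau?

605/4

Ratio test on column x1 — row 1: 5/4 = 5/4; row 2: 25/1 = 25. Minimum is 5/4 at row 1 (s_1 leaves); pivot element 4.
Pivot on row 1; the z-row RHS becomes 150 − (-1)·(5/4) = 605/4.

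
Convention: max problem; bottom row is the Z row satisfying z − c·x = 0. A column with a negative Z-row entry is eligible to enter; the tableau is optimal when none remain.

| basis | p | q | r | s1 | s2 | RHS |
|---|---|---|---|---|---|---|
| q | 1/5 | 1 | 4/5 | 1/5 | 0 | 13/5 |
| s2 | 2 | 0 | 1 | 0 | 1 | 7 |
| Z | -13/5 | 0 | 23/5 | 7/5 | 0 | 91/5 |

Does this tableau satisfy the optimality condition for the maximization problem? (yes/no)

The Z-row has a negative entry -13/5 in column p, so it is not optimal.

no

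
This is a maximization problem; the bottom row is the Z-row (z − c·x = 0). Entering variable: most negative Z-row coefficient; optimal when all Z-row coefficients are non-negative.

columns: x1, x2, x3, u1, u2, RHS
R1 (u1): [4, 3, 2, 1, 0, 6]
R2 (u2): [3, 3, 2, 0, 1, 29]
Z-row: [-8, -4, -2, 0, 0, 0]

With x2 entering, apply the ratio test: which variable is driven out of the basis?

u1

Column x2 entries and ratios — u1: 6/3 = 2; u2: 29/3 = 29/3.
Smallest ratio is 2 in the row of u1, so u1 leaves.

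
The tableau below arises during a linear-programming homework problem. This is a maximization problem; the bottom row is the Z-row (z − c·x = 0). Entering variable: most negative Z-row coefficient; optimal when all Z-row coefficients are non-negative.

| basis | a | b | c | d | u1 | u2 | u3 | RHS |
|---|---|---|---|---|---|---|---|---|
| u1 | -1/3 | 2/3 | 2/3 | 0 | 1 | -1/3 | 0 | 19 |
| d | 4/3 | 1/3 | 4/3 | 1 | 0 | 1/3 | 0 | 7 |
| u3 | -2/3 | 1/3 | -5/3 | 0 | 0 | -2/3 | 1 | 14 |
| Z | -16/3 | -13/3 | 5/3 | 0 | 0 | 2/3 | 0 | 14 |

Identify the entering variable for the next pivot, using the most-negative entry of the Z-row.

Negative Z-row entries: a: -16/3, b: -13/3.
The most negative is -16/3 in column a, so a enters.

a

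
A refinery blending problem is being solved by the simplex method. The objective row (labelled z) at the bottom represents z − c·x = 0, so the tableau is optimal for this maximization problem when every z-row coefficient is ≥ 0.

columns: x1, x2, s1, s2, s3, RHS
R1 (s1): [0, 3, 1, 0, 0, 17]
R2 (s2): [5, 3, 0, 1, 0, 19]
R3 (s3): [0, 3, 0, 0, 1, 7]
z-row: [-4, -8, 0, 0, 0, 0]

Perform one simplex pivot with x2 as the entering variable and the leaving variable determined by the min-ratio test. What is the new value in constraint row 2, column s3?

-1

Ratio test on column x2 — row 1: 17/3 = 17/3; row 2: 19/3 = 19/3; row 3: 7/3 = 7/3. Minimum is 7/3 at row 3 (s3 leaves); pivot element 3.
Divide row 3 by 3; eliminate column x2 from the other rows.
Row 2 update in column s3: 0 − 3·(1/3) = -1.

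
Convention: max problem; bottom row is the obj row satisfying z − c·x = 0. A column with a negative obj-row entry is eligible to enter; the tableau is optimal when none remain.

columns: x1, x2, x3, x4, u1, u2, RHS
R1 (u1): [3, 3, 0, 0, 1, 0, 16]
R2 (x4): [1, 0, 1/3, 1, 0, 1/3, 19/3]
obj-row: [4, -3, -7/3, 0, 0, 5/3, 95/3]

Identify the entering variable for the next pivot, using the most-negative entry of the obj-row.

Negative obj-row entries: x2: -3, x3: -7/3.
The most negative is -3 in column x2, so x2 enters.

x2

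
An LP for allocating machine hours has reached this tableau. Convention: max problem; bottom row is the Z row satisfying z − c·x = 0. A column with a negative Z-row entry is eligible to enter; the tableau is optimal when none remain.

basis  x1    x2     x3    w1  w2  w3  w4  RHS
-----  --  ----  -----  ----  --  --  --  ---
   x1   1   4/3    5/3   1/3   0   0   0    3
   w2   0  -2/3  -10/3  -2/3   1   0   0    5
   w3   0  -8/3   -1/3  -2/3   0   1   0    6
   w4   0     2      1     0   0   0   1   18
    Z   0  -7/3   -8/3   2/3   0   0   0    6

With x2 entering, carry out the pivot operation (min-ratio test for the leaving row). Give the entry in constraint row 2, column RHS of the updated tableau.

13/2

Ratio test on column x2 — row 1: 3/(4/3) = 9/4; row 2: entry -2/3 ≤ 0; row 3: entry -8/3 ≤ 0; row 4: 18/2 = 9. Minimum is 9/4 at row 1 (x1 leaves); pivot element 4/3.
Divide row 1 by 4/3; eliminate column x2 from the other rows.
Row 2 update in column RHS: 5 − (-2/3)·(9/4) = 13/2.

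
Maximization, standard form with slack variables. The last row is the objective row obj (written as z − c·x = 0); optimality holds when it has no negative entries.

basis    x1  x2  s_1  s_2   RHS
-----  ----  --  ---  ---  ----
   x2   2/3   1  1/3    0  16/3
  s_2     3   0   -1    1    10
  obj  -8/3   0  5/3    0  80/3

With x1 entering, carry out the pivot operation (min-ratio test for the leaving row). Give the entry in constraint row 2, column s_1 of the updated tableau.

Ratio test on column x1 — row 1: (16/3)/(2/3) = 8; row 2: 10/3 = 10/3. Minimum is 10/3 at row 2 (s_2 leaves); pivot element 3.
Divide row 2 by 3; eliminate column x1 from the other rows.
In the new row 2, the s_1 entry is the old entry divided by the pivot: (-1)/3 = -1/3.

-1/3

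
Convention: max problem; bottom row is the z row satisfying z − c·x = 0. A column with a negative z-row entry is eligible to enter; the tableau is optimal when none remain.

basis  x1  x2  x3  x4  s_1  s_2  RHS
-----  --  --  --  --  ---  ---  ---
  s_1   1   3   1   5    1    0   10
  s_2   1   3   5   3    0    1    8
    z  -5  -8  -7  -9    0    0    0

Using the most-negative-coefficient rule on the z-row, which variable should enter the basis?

Negative z-row entries: x1: -5, x2: -8, x3: -7, x4: -9.
The most negative is -9 in column x4, so x4 enters.

x4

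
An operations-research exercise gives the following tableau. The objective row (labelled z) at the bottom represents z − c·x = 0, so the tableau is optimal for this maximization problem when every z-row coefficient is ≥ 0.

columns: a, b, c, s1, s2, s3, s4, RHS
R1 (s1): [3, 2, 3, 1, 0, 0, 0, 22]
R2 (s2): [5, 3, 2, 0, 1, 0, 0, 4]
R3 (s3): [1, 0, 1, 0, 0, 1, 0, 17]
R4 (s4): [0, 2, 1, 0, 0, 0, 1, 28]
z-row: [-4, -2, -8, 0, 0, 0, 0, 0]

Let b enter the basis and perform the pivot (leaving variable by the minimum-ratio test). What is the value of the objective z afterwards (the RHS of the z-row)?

8/3

Ratio test on column b — row 1: 22/2 = 11; row 2: 4/3 = 4/3; row 3: entry 0 ≤ 0; row 4: 28/2 = 14. Minimum is 4/3 at row 2 (s2 leaves); pivot element 3.
Pivot on row 2; the z-row RHS becomes 0 − (-2)·(4/3) = 8/3.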